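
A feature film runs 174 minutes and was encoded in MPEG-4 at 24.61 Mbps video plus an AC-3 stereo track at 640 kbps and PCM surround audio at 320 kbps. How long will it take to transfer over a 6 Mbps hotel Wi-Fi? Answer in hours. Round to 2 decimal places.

12.36 hours

174 min = 10440 s
Audio total: 640 + 320 = 960 kbps = 0.960 Mbps.
Total bitrate: 25.570 Mbps.
File: 25.570 Mbps × 10440 s = 266950.8 Mb.
At 6 Mbps: 266950.8 / 6 = 44491.8 s ≈ 12.4 hours.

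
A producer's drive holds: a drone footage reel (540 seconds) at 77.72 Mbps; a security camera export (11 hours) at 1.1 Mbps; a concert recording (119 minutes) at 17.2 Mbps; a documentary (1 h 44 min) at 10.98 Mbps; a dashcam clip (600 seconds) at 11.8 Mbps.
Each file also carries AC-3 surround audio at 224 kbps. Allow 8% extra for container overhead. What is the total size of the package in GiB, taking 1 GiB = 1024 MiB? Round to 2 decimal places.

Audio: 224 kbps = 0.224 Mbps.
drone footage reel: 77.944 Mbps × 540 s × 1.08 = 45456.9 Mb
security camera export: 1.324 Mbps × 39600 s × 1.08 = 56624.8 Mb
concert recording: 17.424 Mbps × 7140 s × 1.08 = 134359.9 Mb
documentary: 11.204 Mbps × 6240 s × 1.08 = 75506.0 Mb
dashcam clip: 12.024 Mbps × 600 s × 1.08 = 7791.6 Mb
Total: 319739.3 Mb = 39967.4 MB.
= 37.22 GiB.

37.22 GiB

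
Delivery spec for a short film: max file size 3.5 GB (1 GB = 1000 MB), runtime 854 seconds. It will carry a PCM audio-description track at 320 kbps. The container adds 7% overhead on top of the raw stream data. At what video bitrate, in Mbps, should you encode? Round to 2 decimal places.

Budget: 3.5 GB = 28000.0 Mb.
Stream payload after overhead: 28000.0 / 1.07 = 26168.2 Mb.
Total bitrate budget: 26168.2 Mb / 854 s = 30.642 Mbps.
Audio: 320 kbps = 0.320 Mbps.
Video: 30.642 − 0.320 = 30.322 Mbps.

30.32 Mbps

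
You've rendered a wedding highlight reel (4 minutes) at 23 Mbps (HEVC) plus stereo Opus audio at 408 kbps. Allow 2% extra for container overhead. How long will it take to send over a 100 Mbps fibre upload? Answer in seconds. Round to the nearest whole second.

57 seconds

4 min = 240 s
Audio: 408 kbps = 0.408 Mbps.
Total bitrate: 23.408 Mbps.
File: 23.408 Mbps × 240 s = 5617.9 Mb.
With 2% container overhead: ×1.02. → 5730.3 Mb.
At 100 Mbps: 5730.3 / 100 = 57.3 s ≈ 57.3 seconds.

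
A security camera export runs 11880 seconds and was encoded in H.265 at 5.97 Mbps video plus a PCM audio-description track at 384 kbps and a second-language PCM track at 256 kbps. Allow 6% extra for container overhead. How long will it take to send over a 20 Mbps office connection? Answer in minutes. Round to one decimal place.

Audio total: 384 + 256 = 640 kbps = 0.640 Mbps.
Total bitrate: 6.610 Mbps.
File: 6.610 Mbps × 11880 s = 78526.8 Mb.
With 6% container overhead: ×1.06. → 83238.4 Mb.
At 20 Mbps: 83238.4 / 20 = 4161.9 s ≈ 69.4 minutes.

69.4 minutes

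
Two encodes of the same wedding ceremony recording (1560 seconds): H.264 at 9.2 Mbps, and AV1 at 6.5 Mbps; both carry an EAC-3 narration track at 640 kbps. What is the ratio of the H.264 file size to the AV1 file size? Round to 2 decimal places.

1.38

Audio: 640 kbps = 0.640 Mbps.
H.264: 9.840 Mbps × 1560 s = 15350.4 Mb = 1.787 GiB.
AV1: 7.140 Mbps × 1560 s = 11138.4 Mb = 1.297 GiB.
Ratio: 1.787 / 1.297 = 1.378.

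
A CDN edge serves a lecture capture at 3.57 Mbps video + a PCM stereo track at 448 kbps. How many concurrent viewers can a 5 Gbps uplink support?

Audio: 448 kbps = 0.448 Mbps.
Per-viewer media rate: 4.018 Mbps.
5 Gbps = 5,000 Mbps; 5,000 / 4.018 = 1244.40 → 1244 viewers.

1244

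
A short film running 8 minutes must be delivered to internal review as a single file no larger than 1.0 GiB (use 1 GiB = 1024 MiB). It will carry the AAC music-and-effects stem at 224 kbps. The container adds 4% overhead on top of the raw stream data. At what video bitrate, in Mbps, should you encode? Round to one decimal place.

17.0 Mbps

Budget: 1.0 GiB = 8589.9 Mb.
Stream payload after overhead: 8589.9 / 1.04 = 8259.6 Mb.
8 min = 480 s
Total bitrate budget: 8259.6 Mb / 480 s = 17.207 Mbps.
Audio: 224 kbps = 0.224 Mbps.
Video: 17.207 − 0.224 = 16.983 Mbps.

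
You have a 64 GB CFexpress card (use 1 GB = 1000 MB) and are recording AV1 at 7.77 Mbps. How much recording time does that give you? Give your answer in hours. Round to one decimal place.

18.3 hours

Capacity: 64 GB = 512,000 Mb.
Recording time: 512,000 / 7.770 = 65,894 s ≈ 18.3 hours.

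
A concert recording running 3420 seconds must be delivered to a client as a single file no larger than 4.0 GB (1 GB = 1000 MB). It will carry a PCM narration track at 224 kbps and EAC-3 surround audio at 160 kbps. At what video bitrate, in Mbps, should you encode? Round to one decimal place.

9.0 Mbps

Budget: 4.0 GB = 32000.0 Mb.
Total bitrate budget: 32000.0 Mb / 3420 s = 9.357 Mbps.
Audio total: 224 + 160 = 384 kbps = 0.384 Mbps.
Video: 9.357 − 0.384 = 8.973 Mbps.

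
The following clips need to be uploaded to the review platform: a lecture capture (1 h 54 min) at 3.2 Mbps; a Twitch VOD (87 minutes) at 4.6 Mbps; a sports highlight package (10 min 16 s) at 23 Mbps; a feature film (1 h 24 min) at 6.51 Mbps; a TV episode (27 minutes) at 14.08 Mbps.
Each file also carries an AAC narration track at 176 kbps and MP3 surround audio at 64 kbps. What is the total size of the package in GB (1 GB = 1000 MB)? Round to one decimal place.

15.0 GB

Audio total: 176 + 64 = 240 kbps = 0.240 Mbps.
lecture capture: 3.440 Mbps × 6840 s = 23529.6 Mb
Twitch VOD: 4.840 Mbps × 5220 s = 25264.8 Mb
sports highlight package: 23.240 Mbps × 616 s = 14315.8 Mb
feature film: 6.750 Mbps × 5040 s = 34020.0 Mb
TV episode: 14.320 Mbps × 1620 s = 23198.4 Mb
Total: 120328.6 Mb = 15041.1 MB.
= 15.04 GB.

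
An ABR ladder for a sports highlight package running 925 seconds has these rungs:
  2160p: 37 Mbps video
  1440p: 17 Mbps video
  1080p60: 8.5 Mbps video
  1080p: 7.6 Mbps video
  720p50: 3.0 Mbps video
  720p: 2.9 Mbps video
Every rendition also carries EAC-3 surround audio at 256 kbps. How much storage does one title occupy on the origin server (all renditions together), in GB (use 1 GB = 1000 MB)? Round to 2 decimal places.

8.97 GB

Audio: 256 kbps = 0.256 Mbps.
Sum of rendition bitrates: (37+0.256) + (17+0.256) + (8.5+0.256) + (7.6+0.256) + (3.0+0.256) + (2.9+0.256) = 77.536 Mbps.
× 925 s = 71,721 Mb = 8,965 MB = 8.965 GB.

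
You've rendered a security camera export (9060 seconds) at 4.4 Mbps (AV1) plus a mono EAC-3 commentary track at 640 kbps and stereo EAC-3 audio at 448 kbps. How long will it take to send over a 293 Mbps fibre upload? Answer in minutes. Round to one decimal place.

2.8 minutes

Audio total: 640 + 448 = 1088 kbps = 1.088 Mbps.
Total bitrate: 5.488 Mbps.
File: 5.488 Mbps × 9060 s = 49721.3 Mb.
At 293 Mbps: 49721.3 / 293 = 169.7 s ≈ 2.83 minutes.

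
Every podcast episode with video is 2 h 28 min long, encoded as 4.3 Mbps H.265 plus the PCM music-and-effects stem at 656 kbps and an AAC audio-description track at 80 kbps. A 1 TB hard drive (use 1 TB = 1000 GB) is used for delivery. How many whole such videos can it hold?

2 h 28 min = 148 min = 8880 s
Audio total: 656 + 80 = 736 kbps = 0.736 Mbps.
Total bitrate: 5.036 Mbps.
Per item: 5.036 Mbps × 8880 s = 44,720 Mb = 5,590 MB.
Capacity: 1 TB = 8,000,000 Mb; 178.89 items → 178 complete.

178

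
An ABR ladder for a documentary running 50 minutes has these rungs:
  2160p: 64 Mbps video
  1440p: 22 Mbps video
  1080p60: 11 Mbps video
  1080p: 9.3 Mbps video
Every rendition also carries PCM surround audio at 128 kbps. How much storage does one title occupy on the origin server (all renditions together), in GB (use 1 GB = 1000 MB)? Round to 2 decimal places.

50 min = 3000 s
Audio: 128 kbps = 0.128 Mbps.
Sum of rendition bitrates: (64+0.128) + (22+0.128) + (11+0.128) + (9.3+0.128) = 106.812 Mbps.
× 3000 s = 320,436 Mb = 40,054 MB = 40.05 GB.

40.05 GB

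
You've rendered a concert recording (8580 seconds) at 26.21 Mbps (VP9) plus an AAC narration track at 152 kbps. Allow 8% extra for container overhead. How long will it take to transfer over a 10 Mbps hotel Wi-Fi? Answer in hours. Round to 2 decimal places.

6.79 hours

Audio: 152 kbps = 0.152 Mbps.
Total bitrate: 26.362 Mbps.
File: 26.362 Mbps × 8580 s = 226186.0 Mb.
With 8% container overhead: ×1.08. → 244280.8 Mb.
At 10 Mbps: 244280.8 / 10 = 24428.1 s ≈ 6.79 hours.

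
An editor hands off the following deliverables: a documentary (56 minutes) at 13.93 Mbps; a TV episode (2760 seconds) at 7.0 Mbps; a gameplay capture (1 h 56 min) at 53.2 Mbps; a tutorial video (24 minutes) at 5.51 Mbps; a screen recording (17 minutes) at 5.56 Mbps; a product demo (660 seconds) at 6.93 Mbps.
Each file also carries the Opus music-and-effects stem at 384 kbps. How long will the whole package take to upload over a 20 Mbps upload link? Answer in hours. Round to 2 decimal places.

6.40 hours

Audio: 384 kbps = 0.384 Mbps.
documentary: 14.314 Mbps × 3360 s = 48095.0 Mb
TV episode: 7.384 Mbps × 2760 s = 20379.8 Mb
gameplay capture: 53.584 Mbps × 6960 s = 372944.6 Mb
tutorial video: 5.894 Mbps × 1440 s = 8487.4 Mb
screen recording: 5.944 Mbps × 1020 s = 6062.9 Mb
product demo: 7.314 Mbps × 660 s = 4827.2 Mb
Total: 460797.0 Mb = 57599.6 MB.
At 20 Mbps: 460797.0 / 20 = 23040 s ≈ 6.4 hours.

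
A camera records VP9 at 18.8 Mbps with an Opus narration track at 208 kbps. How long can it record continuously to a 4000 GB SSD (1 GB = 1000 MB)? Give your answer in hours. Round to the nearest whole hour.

Audio: 208 kbps = 0.208 Mbps.
Total bitrate: 18.8 + 0.208 = 19.008 Mbps.
Capacity: 4000 GB = 32,000,000 Mb.
Recording time: 32,000,000 / 19.008 = 1,683,502 s ≈ 468 hours.

468 hours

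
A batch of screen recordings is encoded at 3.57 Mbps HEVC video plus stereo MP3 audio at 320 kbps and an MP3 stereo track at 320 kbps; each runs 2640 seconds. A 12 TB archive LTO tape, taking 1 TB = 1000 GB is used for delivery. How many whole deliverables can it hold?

8637

Audio total: 320 + 320 = 640 kbps = 0.640 Mbps.
Total bitrate: 4.210 Mbps.
Per item: 4.210 Mbps × 2640 s = 11,114 Mb = 1,389 MB.
Capacity: 12 TB = 96,000,000 Mb; 8637.44 items → 8637 complete.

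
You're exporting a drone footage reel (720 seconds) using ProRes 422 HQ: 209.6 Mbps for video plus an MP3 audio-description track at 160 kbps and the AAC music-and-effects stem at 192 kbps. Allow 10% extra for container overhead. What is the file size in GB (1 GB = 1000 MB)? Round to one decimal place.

Audio total: 160 + 192 = 352 kbps = 0.352 Mbps.
Total bitrate: 209.6 + 0.352 = 209.952 Mbps.
Stream data: 209.952 Mbps × 720 s = 151165.4 Mb.
With 10% container overhead: ×1.10.
166,282 Mb ÷ 8 = 20,785 MB → 20.79 GB.

20.8 GB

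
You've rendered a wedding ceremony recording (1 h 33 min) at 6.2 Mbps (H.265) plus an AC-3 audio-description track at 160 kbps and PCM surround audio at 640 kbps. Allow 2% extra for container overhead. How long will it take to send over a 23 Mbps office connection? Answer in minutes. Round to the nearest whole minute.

1 h 33 min = 93 min = 5580 s
Audio total: 160 + 640 = 800 kbps = 0.800 Mbps.
Total bitrate: 7.000 Mbps.
File: 7.000 Mbps × 5580 s = 39060.0 Mb.
With 2% container overhead: ×1.02. → 39841.2 Mb.
At 23 Mbps: 39841.2 / 23 = 1732.2 s ≈ 28.9 minutes.

29 minutes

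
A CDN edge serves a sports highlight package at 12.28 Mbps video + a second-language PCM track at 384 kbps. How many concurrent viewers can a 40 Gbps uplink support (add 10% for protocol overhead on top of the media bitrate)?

2871

Audio: 384 kbps = 0.384 Mbps.
Per-viewer media rate: 12.664 Mbps.
On the wire with 10% overhead: 13.930 Mbps.
40 Gbps = 40,000 Mbps; 40,000 / 13.930 = 2871.42 → 2871 viewers.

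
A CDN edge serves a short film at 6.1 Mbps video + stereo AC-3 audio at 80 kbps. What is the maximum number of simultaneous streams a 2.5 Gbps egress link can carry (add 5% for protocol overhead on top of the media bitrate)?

Audio: 80 kbps = 0.080 Mbps.
Per-viewer media rate: 6.180 Mbps.
On the wire with 5% overhead: 6.489 Mbps.
2.5 Gbps = 2,500 Mbps; 2,500 / 6.489 = 385.27 → 385 viewers.

385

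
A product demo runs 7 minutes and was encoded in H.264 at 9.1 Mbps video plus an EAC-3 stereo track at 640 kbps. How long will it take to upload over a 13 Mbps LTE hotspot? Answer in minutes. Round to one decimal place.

5.2 minutes

7 min = 420 s
Audio: 640 kbps = 0.640 Mbps.
Total bitrate: 9.740 Mbps.
File: 9.740 Mbps × 420 s = 4090.8 Mb.
At 13 Mbps: 4090.8 / 13 = 314.7 s ≈ 5.24 minutes.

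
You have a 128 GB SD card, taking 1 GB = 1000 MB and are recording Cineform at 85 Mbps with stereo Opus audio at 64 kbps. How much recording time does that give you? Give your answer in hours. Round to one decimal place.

3.3 hours

Audio: 64 kbps = 0.064 Mbps.
Total bitrate: 85 + 0.064 = 85.064 Mbps.
Capacity: 128 GB = 1,024,000 Mb.
Recording time: 1,024,000 / 85.064 = 12,038 s ≈ 3.34 hours.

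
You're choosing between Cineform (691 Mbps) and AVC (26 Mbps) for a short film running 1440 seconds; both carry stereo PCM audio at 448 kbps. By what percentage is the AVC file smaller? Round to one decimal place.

96.2%

Audio: 448 kbps = 0.448 Mbps.
Cineform: 691.448 Mbps × 1440 s = 995685.1 Mb = 115.913 GiB.
AVC: 26.448 Mbps × 1440 s = 38085.1 Mb = 4.434 GiB.
Reduction: (1 − 4.434/115.913) × 100 = 96.17%.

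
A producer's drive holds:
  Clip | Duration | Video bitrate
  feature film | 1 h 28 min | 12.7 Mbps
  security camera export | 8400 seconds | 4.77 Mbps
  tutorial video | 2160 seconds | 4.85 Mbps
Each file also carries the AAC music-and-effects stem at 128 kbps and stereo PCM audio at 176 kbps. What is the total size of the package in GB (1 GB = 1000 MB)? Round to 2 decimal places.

Audio total: 128 + 176 = 304 kbps = 0.304 Mbps.
feature film: 13.004 Mbps × 5280 s = 68661.1 Mb
security camera export: 5.074 Mbps × 8400 s = 42621.6 Mb
tutorial video: 5.154 Mbps × 2160 s = 11132.6 Mb
Total: 122415.4 Mb = 15301.9 MB.
= 15.30 GB.

15.30 GB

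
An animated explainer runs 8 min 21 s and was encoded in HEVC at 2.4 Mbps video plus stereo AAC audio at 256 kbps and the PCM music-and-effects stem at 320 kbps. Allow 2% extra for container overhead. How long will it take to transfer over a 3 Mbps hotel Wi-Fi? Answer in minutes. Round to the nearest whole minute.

8 minutes

8 min 21 s = 501 s
Audio total: 256 + 320 = 576 kbps = 0.576 Mbps.
Total bitrate: 2.976 Mbps.
File: 2.976 Mbps × 501 s = 1491.0 Mb.
With 2% container overhead: ×1.02. → 1520.8 Mb.
At 3 Mbps: 1520.8 / 3 = 506.9 s ≈ 8.45 minutes.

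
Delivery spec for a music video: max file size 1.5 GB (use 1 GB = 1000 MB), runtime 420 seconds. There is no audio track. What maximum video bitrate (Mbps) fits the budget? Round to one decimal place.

Budget: 1.5 GB = 12000.0 Mb.
Total bitrate budget: 12000.0 Mb / 420 s = 28.571 Mbps.

28.6 Mbps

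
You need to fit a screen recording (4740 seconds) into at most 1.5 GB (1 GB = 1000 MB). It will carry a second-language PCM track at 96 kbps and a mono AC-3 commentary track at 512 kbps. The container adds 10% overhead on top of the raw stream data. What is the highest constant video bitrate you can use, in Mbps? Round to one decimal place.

1.7 Mbps

Budget: 1.5 GB = 12000.0 Mb.
Stream payload after overhead: 12000.0 / 1.10 = 10909.1 Mb.
Total bitrate budget: 10909.1 Mb / 4740 s = 2.301 Mbps.
Audio total: 96 + 512 = 608 kbps = 0.608 Mbps.
Video: 2.301 − 0.608 = 1.693 Mbps.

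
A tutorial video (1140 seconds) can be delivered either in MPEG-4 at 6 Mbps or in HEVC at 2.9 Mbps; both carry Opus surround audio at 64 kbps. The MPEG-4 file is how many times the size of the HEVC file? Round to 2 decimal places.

Audio: 64 kbps = 0.064 Mbps.
MPEG-4: 6.064 Mbps × 1140 s = 6913.0 Mb = 0.805 GiB.
HEVC: 2.964 Mbps × 1140 s = 3379.0 Mb = 0.393 GiB.
Ratio: 0.805 / 0.393 = 2.046.

2.05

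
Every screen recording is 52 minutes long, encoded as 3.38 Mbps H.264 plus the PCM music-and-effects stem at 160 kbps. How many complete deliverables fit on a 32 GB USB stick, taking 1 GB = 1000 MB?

52 min = 3120 s
Audio: 160 kbps = 0.160 Mbps.
Total bitrate: 3.540 Mbps.
Per item: 3.540 Mbps × 3120 s = 11,045 Mb = 1,381 MB.
Capacity: 32 GB = 256,000 Mb; 23.18 items → 23 complete.

23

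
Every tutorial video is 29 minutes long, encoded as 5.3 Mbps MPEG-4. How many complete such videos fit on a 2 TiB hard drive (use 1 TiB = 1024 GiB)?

29 min = 1740 s
Per item: 5.300 Mbps × 1740 s = 9,222 Mb = 1,153 MB.
Capacity: 2 TiB = 17,592,186 Mb; 1907.63 items → 1907 complete.

1907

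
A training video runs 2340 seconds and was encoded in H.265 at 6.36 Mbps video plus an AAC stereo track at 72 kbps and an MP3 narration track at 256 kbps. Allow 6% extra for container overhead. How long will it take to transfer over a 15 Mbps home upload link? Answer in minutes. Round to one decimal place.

Audio total: 72 + 256 = 328 kbps = 0.328 Mbps.
Total bitrate: 6.688 Mbps.
File: 6.688 Mbps × 2340 s = 15649.9 Mb.
With 6% container overhead: ×1.06. → 16588.9 Mb.
At 15 Mbps: 16588.9 / 15 = 1105.9 s ≈ 18.4 minutes.

18.4 minutes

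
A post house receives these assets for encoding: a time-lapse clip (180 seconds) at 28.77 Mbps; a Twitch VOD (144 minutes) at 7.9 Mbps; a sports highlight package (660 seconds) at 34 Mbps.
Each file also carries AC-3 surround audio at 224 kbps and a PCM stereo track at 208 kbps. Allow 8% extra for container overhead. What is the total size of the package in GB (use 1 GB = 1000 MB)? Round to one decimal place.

13.5 GB

Audio total: 224 + 208 = 432 kbps = 0.432 Mbps.
time-lapse clip: 29.202 Mbps × 180 s × 1.08 = 5676.9 Mb
Twitch VOD: 8.332 Mbps × 8640 s × 1.08 = 77747.6 Mb
sports highlight package: 34.432 Mbps × 660 s × 1.08 = 24543.1 Mb
Total: 107967.6 Mb = 13495.9 MB.
= 13.50 GB.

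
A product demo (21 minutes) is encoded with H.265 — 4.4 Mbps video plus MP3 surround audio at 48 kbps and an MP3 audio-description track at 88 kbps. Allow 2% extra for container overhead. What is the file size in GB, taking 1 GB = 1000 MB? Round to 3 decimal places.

0.729 GB

21 min = 1260 s
Audio total: 48 + 88 = 136 kbps = 0.136 Mbps.
Total bitrate: 4.4 + 0.136 = 4.536 Mbps.
Stream data: 4.536 Mbps × 1260 s = 5715.4 Mb.
With 2% container overhead: ×1.02.
5,830 Mb ÷ 8 = 728.7 MB → 0.7287 GB.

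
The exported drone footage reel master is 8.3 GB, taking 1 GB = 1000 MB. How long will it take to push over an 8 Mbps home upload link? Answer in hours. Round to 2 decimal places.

File: 8.3 GB = 66400.0 Mb.
At 8 Mbps: 66400.0 / 8 = 8300.0 s ≈ 2.31 hours.

2.31 hours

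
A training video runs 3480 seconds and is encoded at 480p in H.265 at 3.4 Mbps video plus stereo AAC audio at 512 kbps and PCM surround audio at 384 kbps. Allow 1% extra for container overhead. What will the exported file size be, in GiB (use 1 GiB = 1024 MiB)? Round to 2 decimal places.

1.76 GiB

Audio total: 512 + 384 = 896 kbps = 0.896 Mbps.
Total bitrate: 3.4 + 0.896 = 4.296 Mbps.
Stream data: 4.296 Mbps × 3480 s = 14950.1 Mb.
With 1% container overhead: ×1.01.
15,100 Mb = 1,887,447,600 bytes ÷ 1,073,741,824 = 1.758 GiB.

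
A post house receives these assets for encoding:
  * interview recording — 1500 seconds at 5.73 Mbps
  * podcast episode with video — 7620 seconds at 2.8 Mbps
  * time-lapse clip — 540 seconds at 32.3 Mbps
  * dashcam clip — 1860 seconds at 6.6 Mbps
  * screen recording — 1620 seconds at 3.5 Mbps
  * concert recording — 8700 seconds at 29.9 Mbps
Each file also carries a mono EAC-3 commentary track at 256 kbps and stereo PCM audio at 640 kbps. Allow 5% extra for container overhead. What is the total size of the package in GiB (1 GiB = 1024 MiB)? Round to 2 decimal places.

42.17 GiB

Audio total: 256 + 640 = 896 kbps = 0.896 Mbps.
interview recording: 6.626 Mbps × 1500 s × 1.05 = 10436.0 Mb
podcast episode with video: 3.696 Mbps × 7620 s × 1.05 = 29571.7 Mb
time-lapse clip: 33.196 Mbps × 540 s × 1.05 = 18822.1 Mb
dashcam clip: 7.496 Mbps × 1860 s × 1.05 = 14639.7 Mb
screen recording: 4.396 Mbps × 1620 s × 1.05 = 7477.6 Mb
concert recording: 30.796 Mbps × 8700 s × 1.05 = 281321.5 Mb
Total: 362268.5 Mb = 45283.6 MB.
= 42.17 GiB.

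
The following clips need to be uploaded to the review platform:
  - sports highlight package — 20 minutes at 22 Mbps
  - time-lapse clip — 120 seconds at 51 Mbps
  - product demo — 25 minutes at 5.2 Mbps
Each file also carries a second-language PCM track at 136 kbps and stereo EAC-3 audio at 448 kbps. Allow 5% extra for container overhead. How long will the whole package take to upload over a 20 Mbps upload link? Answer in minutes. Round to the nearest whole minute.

37 minutes

Audio total: 136 + 448 = 584 kbps = 0.584 Mbps.
sports highlight package: 22.584 Mbps × 1200 s × 1.05 = 28455.8 Mb
time-lapse clip: 51.584 Mbps × 120 s × 1.05 = 6499.6 Mb
product demo: 5.784 Mbps × 1500 s × 1.05 = 9109.8 Mb
Total: 44065.2 Mb = 5508.2 MB.
At 20 Mbps: 44065.2 / 20 = 2203 s ≈ 36.7 minutes.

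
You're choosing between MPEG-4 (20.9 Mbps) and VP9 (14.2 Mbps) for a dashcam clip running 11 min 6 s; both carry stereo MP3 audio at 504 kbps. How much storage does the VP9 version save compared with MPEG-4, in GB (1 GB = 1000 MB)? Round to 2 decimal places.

0.56 GB

11 min 6 s = 666 s
Audio: 504 kbps = 0.504 Mbps.
MPEG-4: 21.404 Mbps × 666 s = 14255.1 Mb = 1.782 GB.
VP9: 14.704 Mbps × 666 s = 9792.9 Mb = 1.224 GB.
Saving: 1.782 − 1.224 = 0.558 GB.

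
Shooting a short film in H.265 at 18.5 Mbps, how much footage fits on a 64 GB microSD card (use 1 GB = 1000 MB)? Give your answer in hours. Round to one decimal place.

Capacity: 64 GB = 512,000 Mb.
Recording time: 512,000 / 18.500 = 27,676 s ≈ 7.69 hours.

7.7 hours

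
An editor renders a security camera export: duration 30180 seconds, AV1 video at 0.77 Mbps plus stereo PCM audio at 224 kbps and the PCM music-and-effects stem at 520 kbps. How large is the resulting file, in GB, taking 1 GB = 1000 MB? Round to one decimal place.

Audio total: 224 + 520 = 744 kbps = 0.744 Mbps.
Total bitrate: 0.77 + 0.744 = 1.514 Mbps.
Stream data: 1.514 Mbps × 30180 s = 45692.5 Mb.
45,693 Mb ÷ 8 = 5,712 MB → 5.712 GB.

5.7 GB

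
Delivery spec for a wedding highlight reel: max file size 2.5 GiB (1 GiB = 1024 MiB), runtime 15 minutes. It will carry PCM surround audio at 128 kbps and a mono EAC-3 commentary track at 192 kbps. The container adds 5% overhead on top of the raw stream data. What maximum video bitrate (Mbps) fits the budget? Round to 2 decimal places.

Budget: 2.5 GiB = 21474.8 Mb.
Stream payload after overhead: 21474.8 / 1.05 = 20452.2 Mb.
15 min = 900 s
Total bitrate budget: 20452.2 Mb / 900 s = 22.725 Mbps.
Audio total: 128 + 192 = 320 kbps = 0.320 Mbps.
Video: 22.725 − 0.320 = 22.405 Mbps.

22.40 Mbps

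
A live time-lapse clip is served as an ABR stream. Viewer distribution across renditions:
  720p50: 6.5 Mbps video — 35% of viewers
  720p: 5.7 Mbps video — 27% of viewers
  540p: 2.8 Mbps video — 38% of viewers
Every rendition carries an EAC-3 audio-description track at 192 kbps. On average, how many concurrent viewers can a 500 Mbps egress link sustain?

Audio: 192 kbps = 0.192 Mbps.
Average per-viewer bitrate: 0.35×6.692 + 0.27×5.892 + 0.38×2.992 = 5.070 Mbps.
500 Mbps = 500.0 Mbps; 500.0 / 5.070 = 98.62 → 98.

98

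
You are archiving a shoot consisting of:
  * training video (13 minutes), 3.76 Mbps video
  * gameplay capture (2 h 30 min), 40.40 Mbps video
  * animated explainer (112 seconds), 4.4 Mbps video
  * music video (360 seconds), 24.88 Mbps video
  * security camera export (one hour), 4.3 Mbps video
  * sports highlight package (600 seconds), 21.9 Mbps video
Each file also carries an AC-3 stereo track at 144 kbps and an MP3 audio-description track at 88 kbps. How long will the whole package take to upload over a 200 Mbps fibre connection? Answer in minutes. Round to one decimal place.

Audio total: 144 + 88 = 232 kbps = 0.232 Mbps.
training video: 3.992 Mbps × 780 s = 3113.8 Mb
gameplay capture: 40.632 Mbps × 9000 s = 365688.0 Mb
animated explainer: 4.632 Mbps × 112 s = 518.8 Mb
music video: 25.112 Mbps × 360 s = 9040.3 Mb
security camera export: 4.532 Mbps × 3600 s = 16315.2 Mb
sports highlight package: 22.132 Mbps × 600 s = 13279.2 Mb
Total: 407955.3 Mb = 50994.4 MB.
At 200 Mbps: 407955.3 / 200 = 2040 s ≈ 34 minutes.

34.0 minutes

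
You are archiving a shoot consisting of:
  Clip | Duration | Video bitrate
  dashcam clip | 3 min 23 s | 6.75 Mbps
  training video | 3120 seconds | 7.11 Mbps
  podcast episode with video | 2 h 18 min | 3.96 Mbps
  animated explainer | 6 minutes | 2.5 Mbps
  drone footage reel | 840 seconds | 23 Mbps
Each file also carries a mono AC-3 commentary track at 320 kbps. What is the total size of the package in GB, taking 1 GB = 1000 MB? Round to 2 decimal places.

Audio: 320 kbps = 0.320 Mbps.
dashcam clip: 7.070 Mbps × 203 s = 1435.2 Mb
training video: 7.430 Mbps × 3120 s = 23181.6 Mb
podcast episode with video: 4.280 Mbps × 8280 s = 35438.4 Mb
animated explainer: 2.820 Mbps × 360 s = 1015.2 Mb
drone footage reel: 23.320 Mbps × 840 s = 19588.8 Mb
Total: 80659.2 Mb = 10082.4 MB.
= 10.08 GB.

10.08 GB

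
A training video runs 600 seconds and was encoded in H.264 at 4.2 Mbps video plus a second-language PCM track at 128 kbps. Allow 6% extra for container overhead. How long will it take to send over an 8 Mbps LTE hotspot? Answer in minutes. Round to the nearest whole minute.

Audio: 128 kbps = 0.128 Mbps.
Total bitrate: 4.328 Mbps.
File: 4.328 Mbps × 600 s = 2596.8 Mb.
With 6% container overhead: ×1.06. → 2752.6 Mb.
At 8 Mbps: 2752.6 / 8 = 344.1 s ≈ 5.73 minutes.

6 minutes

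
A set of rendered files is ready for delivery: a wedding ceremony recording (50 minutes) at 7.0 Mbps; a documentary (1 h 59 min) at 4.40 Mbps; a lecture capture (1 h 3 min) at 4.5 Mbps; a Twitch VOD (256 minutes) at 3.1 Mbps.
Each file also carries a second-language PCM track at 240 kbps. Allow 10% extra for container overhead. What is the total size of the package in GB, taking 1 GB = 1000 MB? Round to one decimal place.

17.1 GB

Audio: 240 kbps = 0.240 Mbps.
wedding ceremony recording: 7.240 Mbps × 3000 s × 1.10 = 23892.0 Mb
documentary: 4.640 Mbps × 7140 s × 1.10 = 36442.6 Mb
lecture capture: 4.740 Mbps × 3780 s × 1.10 = 19708.9 Mb
Twitch VOD: 3.340 Mbps × 15360 s × 1.10 = 56432.6 Mb
Total: 136476.1 Mb = 17059.5 MB.
= 17.06 GB.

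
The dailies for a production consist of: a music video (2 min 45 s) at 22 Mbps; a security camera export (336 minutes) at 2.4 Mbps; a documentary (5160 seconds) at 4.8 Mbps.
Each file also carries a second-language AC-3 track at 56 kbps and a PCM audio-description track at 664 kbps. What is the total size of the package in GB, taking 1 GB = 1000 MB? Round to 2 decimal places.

11.89 GB

Audio total: 56 + 664 = 720 kbps = 0.720 Mbps.
music video: 22.720 Mbps × 165 s = 3748.8 Mb
security camera export: 3.120 Mbps × 20160 s = 62899.2 Mb
documentary: 5.520 Mbps × 5160 s = 28483.2 Mb
Total: 95131.2 Mb = 11891.4 MB.
= 11.89 GB.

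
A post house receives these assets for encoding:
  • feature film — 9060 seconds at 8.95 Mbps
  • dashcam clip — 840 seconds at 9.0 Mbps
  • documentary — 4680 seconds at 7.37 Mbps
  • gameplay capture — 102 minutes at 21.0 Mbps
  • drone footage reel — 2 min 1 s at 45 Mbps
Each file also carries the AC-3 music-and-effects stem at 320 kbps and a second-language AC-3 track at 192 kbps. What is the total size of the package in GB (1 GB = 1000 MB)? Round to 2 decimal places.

Audio total: 320 + 192 = 512 kbps = 0.512 Mbps.
feature film: 9.462 Mbps × 9060 s = 85725.7 Mb
dashcam clip: 9.512 Mbps × 840 s = 7990.1 Mb
documentary: 7.882 Mbps × 4680 s = 36887.8 Mb
gameplay capture: 21.512 Mbps × 6120 s = 131653.4 Mb
drone footage reel: 45.512 Mbps × 121 s = 5507.0 Mb
Total: 267764.0 Mb = 33470.5 MB.
= 33.47 GB.

33.47 GB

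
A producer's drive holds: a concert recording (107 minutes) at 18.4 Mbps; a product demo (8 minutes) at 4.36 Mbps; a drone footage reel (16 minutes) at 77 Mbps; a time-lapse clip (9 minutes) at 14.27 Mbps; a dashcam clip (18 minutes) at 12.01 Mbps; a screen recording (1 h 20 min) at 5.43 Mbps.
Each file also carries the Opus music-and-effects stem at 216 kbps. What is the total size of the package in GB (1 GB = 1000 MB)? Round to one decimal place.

Audio: 216 kbps = 0.216 Mbps.
concert recording: 18.616 Mbps × 6420 s = 119514.7 Mb
product demo: 4.576 Mbps × 480 s = 2196.5 Mb
drone footage reel: 77.216 Mbps × 960 s = 74127.4 Mb
time-lapse clip: 14.486 Mbps × 540 s = 7822.4 Mb
dashcam clip: 12.226 Mbps × 1080 s = 13204.1 Mb
screen recording: 5.646 Mbps × 4800 s = 27100.8 Mb
Total: 243965.9 Mb = 30495.7 MB.
= 30.50 GB.

30.5 GB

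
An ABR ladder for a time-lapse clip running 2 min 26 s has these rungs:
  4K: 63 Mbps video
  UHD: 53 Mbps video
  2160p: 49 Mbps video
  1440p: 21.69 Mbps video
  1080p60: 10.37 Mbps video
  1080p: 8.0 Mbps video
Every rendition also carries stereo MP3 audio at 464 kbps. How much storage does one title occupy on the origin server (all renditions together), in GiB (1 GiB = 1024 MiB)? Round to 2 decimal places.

2 min 26 s = 146 s
Audio: 464 kbps = 0.464 Mbps.
Sum of rendition bitrates: (63+0.464) + (53+0.464) + (49+0.464) + (21.69+0.464) + (10.37+0.464) + (8.0+0.464) = 207.844 Mbps.
× 146 s = 30,345 Mb = 3,793 MB = 3.533 GiB.

3.53 GiB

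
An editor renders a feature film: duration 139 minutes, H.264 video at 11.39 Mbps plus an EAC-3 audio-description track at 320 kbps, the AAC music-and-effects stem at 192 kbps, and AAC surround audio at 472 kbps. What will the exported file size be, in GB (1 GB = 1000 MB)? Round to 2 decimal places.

12.90 GB

139 min = 8340 s
Audio total: 320 + 192 + 472 = 984 kbps = 0.984 Mbps.
Total bitrate: 11.39 + 0.984 = 12.374 Mbps.
Stream data: 12.374 Mbps × 8340 s = 103199.2 Mb.
103,199 Mb ÷ 8 = 12,900 MB → 12.90 GB.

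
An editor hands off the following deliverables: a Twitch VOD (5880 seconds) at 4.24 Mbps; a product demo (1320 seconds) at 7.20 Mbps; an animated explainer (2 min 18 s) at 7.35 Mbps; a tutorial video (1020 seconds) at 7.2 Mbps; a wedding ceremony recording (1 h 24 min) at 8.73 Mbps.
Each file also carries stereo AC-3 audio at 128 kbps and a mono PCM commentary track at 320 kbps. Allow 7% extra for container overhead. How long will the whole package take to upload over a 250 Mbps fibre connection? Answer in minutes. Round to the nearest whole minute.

Audio total: 128 + 320 = 448 kbps = 0.448 Mbps.
Twitch VOD: 4.688 Mbps × 5880 s × 1.07 = 29495.0 Mb
product demo: 7.648 Mbps × 1320 s × 1.07 = 10802.0 Mb
animated explainer: 7.798 Mbps × 138 s × 1.07 = 1151.5 Mb
tutorial video: 7.648 Mbps × 1020 s × 1.07 = 8347.0 Mb
wedding ceremony recording: 9.178 Mbps × 5040 s × 1.07 = 49495.1 Mb
Total: 99290.7 Mb = 12411.3 MB.
At 250 Mbps: 99290.7 / 250 = 397 s ≈ 6.62 minutes.

7 minutes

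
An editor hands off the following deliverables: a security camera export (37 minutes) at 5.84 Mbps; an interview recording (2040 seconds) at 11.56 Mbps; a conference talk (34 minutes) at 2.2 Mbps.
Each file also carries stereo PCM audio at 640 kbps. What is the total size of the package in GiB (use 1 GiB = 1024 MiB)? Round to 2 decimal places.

Audio: 640 kbps = 0.640 Mbps.
security camera export: 6.480 Mbps × 2220 s = 14385.6 Mb
interview recording: 12.200 Mbps × 2040 s = 24888.0 Mb
conference talk: 2.840 Mbps × 2040 s = 5793.6 Mb
Total: 45067.2 Mb = 5633.4 MB.
= 5.247 GiB.

5.25 GiB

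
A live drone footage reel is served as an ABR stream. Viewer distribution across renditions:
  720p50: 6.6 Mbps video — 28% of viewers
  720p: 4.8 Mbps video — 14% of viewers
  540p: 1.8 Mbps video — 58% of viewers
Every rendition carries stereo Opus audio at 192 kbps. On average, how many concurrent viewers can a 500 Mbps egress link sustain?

Audio: 192 kbps = 0.192 Mbps.
Average per-viewer bitrate: 0.28×6.792 + 0.14×4.992 + 0.58×1.992 = 3.756 Mbps.
500 Mbps = 500.0 Mbps; 500.0 / 3.756 = 133.12 → 133.

133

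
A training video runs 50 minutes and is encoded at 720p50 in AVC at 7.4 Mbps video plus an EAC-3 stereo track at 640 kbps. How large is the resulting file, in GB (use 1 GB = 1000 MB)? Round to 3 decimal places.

50 min = 3000 s
Audio: 640 kbps = 0.640 Mbps.
Total bitrate: 7.4 + 0.640 = 8.040 Mbps.
Stream data: 8.040 Mbps × 3000 s = 24120.0 Mb.
24,120 Mb ÷ 8 = 3,015 MB → 3.015 GB.

3.015 GB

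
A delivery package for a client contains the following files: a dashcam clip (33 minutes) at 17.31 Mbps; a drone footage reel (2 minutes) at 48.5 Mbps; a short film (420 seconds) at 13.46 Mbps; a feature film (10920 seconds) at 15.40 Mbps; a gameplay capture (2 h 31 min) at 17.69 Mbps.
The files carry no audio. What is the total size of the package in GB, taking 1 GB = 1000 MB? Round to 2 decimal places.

dashcam clip: 17.310 Mbps × 1980 s = 34273.8 Mb
drone footage reel: 48.500 Mbps × 120 s = 5820.0 Mb
short film: 13.460 Mbps × 420 s = 5653.2 Mb
feature film: 15.400 Mbps × 10920 s = 168168.0 Mb
gameplay capture: 17.690 Mbps × 9060 s = 160271.4 Mb
Total: 374186.4 Mb = 46773.3 MB.
= 46.77 GB.

46.77 GB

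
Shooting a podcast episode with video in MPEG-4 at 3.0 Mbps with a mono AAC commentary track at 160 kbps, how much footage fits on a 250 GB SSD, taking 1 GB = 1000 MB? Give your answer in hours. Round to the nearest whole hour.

Audio: 160 kbps = 0.160 Mbps.
Total bitrate: 3.0 + 0.160 = 3.160 Mbps.
Capacity: 250 GB = 2,000,000 Mb.
Recording time: 2,000,000 / 3.160 = 632,911 s ≈ 176 hours.

176 hours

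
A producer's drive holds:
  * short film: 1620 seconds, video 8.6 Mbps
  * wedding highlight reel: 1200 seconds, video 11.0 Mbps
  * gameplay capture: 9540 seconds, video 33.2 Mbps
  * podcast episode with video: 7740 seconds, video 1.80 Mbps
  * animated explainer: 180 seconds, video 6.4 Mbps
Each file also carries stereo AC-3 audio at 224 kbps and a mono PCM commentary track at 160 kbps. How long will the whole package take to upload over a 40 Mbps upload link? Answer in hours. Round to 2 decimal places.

Audio total: 224 + 160 = 384 kbps = 0.384 Mbps.
short film: 8.984 Mbps × 1620 s = 14554.1 Mb
wedding highlight reel: 11.384 Mbps × 1200 s = 13660.8 Mb
gameplay capture: 33.584 Mbps × 9540 s = 320391.4 Mb
podcast episode with video: 2.184 Mbps × 7740 s = 16904.2 Mb
animated explainer: 6.784 Mbps × 180 s = 1221.1 Mb
Total: 366731.5 Mb = 45841.4 MB.
At 40 Mbps: 366731.5 / 40 = 9168 s ≈ 2.55 hours.

2.55 hours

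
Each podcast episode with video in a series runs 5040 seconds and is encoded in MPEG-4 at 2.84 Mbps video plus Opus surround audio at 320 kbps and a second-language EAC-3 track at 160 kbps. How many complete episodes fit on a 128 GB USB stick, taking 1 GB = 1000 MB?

61

Audio total: 320 + 160 = 480 kbps = 0.480 Mbps.
Total bitrate: 3.320 Mbps.
Per item: 3.320 Mbps × 5040 s = 16,733 Mb = 2,092 MB.
Capacity: 128 GB = 1,024,000 Mb; 61.20 items → 61 complete.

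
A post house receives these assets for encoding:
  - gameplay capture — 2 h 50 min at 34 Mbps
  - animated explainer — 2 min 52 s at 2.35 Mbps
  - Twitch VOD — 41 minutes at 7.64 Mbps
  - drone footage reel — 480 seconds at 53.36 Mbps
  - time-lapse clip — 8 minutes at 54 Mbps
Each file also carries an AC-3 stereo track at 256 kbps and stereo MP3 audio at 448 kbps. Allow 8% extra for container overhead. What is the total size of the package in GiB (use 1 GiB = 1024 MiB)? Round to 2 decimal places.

53.72 GiB

Audio total: 256 + 448 = 704 kbps = 0.704 Mbps.
gameplay capture: 34.704 Mbps × 10200 s × 1.08 = 382299.3 Mb
animated explainer: 3.054 Mbps × 172 s × 1.08 = 567.3 Mb
Twitch VOD: 8.344 Mbps × 2460 s × 1.08 = 22168.3 Mb
drone footage reel: 54.064 Mbps × 480 s × 1.08 = 28026.8 Mb
time-lapse clip: 54.704 Mbps × 480 s × 1.08 = 28358.6 Mb
Total: 461420.2 Mb = 57677.5 MB.
= 53.72 GiB.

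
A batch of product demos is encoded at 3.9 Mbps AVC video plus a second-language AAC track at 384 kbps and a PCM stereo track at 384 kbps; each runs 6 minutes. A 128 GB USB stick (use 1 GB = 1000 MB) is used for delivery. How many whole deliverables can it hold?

609

6 min = 360 s
Audio total: 384 + 384 = 768 kbps = 0.768 Mbps.
Total bitrate: 4.668 Mbps.
Per item: 4.668 Mbps × 360 s = 1,680 Mb = 210.1 MB.
Capacity: 128 GB = 1,024,000 Mb; 609.35 items → 609 complete.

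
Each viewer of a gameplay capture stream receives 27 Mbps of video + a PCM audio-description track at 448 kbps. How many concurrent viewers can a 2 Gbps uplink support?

72

Audio: 448 kbps = 0.448 Mbps.
Per-viewer media rate: 27.448 Mbps.
2 Gbps = 2,000 Mbps; 2,000 / 27.448 = 72.87 → 72 viewers.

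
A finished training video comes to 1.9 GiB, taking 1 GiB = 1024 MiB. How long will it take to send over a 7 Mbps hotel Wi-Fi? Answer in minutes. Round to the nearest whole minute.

39 minutes

File: 1.9 GiB = 16320.9 Mb.
At 7 Mbps: 16320.9 / 7 = 2331.6 s ≈ 38.9 minutes.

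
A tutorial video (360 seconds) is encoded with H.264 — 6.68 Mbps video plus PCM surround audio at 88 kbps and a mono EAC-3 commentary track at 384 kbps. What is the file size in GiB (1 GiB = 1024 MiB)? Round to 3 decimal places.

Audio total: 88 + 384 = 472 kbps = 0.472 Mbps.
Total bitrate: 6.68 + 0.472 = 7.152 Mbps.
Stream data: 7.152 Mbps × 360 s = 2574.7 Mb.
2,575 Mb = 321,840,000 bytes ÷ 1,073,741,824 = 0.2997 GiB.

0.300 GiB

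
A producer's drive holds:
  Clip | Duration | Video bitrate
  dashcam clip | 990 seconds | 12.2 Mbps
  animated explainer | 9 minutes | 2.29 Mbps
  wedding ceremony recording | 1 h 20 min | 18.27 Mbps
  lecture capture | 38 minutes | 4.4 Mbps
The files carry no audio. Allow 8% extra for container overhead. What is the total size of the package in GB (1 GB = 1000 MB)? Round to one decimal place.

dashcam clip: 12.200 Mbps × 990 s × 1.08 = 13044.2 Mb
animated explainer: 2.290 Mbps × 540 s × 1.08 = 1335.5 Mb
wedding ceremony recording: 18.270 Mbps × 4800 s × 1.08 = 94711.7 Mb
lecture capture: 4.400 Mbps × 2280 s × 1.08 = 10834.6 Mb
Total: 119926.0 Mb = 14990.8 MB.
= 14.99 GB.

15.0 GB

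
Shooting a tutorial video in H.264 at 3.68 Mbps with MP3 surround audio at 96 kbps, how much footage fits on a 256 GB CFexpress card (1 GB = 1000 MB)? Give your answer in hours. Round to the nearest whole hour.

151 hours

Audio: 96 kbps = 0.096 Mbps.
Total bitrate: 3.68 + 0.096 = 3.776 Mbps.
Capacity: 256 GB = 2,048,000 Mb.
Recording time: 2,048,000 / 3.776 = 542,373 s ≈ 151 hours.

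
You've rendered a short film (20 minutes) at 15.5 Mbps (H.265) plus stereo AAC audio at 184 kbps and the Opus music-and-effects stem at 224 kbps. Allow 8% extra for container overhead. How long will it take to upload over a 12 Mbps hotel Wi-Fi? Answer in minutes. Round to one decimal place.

20 min = 1200 s
Audio total: 184 + 224 = 408 kbps = 0.408 Mbps.
Total bitrate: 15.908 Mbps.
File: 15.908 Mbps × 1200 s = 19089.6 Mb.
With 8% container overhead: ×1.08. → 20616.8 Mb.
At 12 Mbps: 20616.8 / 12 = 1718.1 s ≈ 28.6 minutes.

28.6 minutes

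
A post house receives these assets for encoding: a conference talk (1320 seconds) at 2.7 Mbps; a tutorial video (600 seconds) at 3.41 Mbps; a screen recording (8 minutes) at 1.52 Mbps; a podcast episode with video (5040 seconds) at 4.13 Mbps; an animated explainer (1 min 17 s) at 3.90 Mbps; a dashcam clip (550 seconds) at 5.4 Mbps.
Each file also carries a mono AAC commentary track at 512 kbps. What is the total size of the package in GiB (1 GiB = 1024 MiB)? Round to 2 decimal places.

Audio: 512 kbps = 0.512 Mbps.
conference talk: 3.212 Mbps × 1320 s = 4239.8 Mb
tutorial video: 3.922 Mbps × 600 s = 2353.2 Mb
screen recording: 2.032 Mbps × 480 s = 975.4 Mb
podcast episode with video: 4.642 Mbps × 5040 s = 23395.7 Mb
animated explainer: 4.412 Mbps × 77 s = 339.7 Mb
dashcam clip: 5.912 Mbps × 550 s = 3251.6 Mb
Total: 34555.4 Mb = 4319.4 MB.
= 4.023 GiB.

4.02 GiB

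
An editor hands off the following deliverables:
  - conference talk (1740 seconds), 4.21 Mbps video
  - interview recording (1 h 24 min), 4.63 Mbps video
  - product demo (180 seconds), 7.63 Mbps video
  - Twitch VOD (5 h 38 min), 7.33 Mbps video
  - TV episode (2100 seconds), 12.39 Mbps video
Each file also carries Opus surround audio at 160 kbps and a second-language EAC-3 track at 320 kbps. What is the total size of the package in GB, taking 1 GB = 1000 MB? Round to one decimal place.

Audio total: 160 + 320 = 480 kbps = 0.480 Mbps.
conference talk: 4.690 Mbps × 1740 s = 8160.6 Mb
interview recording: 5.110 Mbps × 5040 s = 25754.4 Mb
product demo: 8.110 Mbps × 180 s = 1459.8 Mb
Twitch VOD: 7.810 Mbps × 20280 s = 158386.8 Mb
TV episode: 12.870 Mbps × 2100 s = 27027.0 Mb
Total: 220788.6 Mb = 27598.6 MB.
= 27.60 GB.

27.6 GB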